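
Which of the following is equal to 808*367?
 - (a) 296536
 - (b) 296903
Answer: a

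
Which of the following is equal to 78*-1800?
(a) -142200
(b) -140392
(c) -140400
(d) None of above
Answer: c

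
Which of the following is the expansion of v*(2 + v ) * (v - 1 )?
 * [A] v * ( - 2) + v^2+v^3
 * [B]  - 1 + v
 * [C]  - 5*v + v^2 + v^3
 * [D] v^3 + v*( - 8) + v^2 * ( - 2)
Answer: A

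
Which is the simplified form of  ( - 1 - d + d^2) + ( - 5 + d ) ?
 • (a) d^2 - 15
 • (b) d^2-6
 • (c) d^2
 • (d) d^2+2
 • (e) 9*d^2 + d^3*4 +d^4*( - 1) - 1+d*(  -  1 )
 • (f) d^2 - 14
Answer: b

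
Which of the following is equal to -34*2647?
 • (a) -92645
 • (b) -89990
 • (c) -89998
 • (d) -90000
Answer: c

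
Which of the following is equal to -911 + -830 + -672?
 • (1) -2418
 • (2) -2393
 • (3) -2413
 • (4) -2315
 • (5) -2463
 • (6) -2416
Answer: 3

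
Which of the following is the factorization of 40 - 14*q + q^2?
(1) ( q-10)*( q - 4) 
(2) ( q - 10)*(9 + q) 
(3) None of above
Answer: 1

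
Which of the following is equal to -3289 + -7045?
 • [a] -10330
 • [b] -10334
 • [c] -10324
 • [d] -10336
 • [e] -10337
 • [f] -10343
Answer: b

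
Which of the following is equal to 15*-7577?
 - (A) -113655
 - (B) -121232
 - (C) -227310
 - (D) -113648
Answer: A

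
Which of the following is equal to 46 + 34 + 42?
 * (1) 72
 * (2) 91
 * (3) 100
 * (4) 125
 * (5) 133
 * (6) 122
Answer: 6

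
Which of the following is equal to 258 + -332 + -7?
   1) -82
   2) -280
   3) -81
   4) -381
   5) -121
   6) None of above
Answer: 3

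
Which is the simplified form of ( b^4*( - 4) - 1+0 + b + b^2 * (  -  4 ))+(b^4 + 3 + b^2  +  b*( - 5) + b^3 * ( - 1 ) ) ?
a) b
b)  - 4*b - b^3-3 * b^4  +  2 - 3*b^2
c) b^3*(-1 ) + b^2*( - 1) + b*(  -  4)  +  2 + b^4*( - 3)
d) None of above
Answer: b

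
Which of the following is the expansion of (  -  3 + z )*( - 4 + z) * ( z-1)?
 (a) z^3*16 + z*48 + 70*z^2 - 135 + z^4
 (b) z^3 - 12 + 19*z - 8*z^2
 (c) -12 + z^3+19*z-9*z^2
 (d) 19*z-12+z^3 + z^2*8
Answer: b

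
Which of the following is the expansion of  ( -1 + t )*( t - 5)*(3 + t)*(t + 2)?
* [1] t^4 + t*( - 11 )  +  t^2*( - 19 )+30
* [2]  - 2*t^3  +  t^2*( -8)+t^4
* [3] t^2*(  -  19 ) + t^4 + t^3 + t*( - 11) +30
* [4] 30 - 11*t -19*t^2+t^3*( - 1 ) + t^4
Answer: 4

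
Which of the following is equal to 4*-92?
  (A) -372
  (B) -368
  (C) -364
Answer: B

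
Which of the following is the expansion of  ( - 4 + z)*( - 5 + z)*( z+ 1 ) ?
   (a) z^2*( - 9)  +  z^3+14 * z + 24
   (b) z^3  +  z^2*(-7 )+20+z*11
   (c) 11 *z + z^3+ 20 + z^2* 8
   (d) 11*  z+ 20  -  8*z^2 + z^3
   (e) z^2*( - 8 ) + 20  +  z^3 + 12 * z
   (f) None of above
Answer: d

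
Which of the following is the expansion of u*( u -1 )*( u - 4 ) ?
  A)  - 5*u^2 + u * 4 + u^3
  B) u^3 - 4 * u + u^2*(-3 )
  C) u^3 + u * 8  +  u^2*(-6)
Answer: A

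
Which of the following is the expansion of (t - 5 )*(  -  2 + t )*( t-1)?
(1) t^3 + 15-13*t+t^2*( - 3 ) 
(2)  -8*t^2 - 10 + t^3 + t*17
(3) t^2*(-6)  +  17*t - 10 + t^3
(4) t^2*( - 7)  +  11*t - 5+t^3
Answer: 2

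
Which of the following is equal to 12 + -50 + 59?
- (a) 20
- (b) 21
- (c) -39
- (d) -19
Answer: b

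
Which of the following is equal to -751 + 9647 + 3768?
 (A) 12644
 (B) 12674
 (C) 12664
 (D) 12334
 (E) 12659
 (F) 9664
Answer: C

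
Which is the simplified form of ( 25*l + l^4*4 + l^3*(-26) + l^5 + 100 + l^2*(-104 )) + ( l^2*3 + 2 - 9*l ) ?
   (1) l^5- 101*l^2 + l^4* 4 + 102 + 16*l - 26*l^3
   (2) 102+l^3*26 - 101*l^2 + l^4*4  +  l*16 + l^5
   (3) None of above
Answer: 1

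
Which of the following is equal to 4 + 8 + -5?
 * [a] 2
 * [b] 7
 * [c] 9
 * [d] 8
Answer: b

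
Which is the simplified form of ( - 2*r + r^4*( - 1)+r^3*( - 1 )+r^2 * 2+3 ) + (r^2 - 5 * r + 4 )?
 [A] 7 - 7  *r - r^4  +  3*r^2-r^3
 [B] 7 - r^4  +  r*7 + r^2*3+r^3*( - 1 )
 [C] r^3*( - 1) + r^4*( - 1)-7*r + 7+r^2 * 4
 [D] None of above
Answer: A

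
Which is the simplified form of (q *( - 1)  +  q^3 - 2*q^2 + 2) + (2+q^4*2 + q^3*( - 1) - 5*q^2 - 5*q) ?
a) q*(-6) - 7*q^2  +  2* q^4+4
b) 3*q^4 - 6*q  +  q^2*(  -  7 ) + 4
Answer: a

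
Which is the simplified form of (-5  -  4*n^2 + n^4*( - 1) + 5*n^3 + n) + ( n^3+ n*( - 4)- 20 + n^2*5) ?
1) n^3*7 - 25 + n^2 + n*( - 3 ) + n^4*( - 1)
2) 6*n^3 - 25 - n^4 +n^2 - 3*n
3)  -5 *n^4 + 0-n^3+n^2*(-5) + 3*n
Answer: 2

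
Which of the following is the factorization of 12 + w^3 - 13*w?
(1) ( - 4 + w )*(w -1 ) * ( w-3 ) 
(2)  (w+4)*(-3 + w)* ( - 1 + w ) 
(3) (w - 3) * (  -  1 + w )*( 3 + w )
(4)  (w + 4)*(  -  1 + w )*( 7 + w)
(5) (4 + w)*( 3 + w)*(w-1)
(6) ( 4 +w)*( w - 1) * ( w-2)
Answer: 2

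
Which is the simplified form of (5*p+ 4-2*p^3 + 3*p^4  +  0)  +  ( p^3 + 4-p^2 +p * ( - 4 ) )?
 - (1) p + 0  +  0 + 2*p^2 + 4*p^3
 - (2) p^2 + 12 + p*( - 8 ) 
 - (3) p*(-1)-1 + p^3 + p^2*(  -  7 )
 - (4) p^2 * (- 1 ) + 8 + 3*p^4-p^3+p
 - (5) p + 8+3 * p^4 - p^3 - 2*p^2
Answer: 4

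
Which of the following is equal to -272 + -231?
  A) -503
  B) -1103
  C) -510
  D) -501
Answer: A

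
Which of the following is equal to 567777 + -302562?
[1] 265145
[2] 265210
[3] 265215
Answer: 3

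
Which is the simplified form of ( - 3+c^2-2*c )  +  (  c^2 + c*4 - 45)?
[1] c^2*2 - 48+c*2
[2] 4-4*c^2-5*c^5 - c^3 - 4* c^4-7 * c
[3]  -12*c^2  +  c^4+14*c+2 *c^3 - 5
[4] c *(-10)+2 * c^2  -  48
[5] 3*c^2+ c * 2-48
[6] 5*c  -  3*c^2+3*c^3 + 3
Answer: 1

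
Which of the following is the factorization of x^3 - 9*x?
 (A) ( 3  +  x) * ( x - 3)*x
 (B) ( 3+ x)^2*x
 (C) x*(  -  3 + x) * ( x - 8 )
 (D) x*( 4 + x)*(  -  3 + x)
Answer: A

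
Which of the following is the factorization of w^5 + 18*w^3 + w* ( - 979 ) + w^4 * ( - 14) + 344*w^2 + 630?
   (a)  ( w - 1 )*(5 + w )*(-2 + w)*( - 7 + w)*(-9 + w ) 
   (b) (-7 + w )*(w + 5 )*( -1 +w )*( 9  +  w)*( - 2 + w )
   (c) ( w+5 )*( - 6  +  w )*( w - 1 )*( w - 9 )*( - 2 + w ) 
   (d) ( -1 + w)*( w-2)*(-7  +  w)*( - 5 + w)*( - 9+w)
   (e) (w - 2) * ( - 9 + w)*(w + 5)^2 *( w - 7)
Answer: a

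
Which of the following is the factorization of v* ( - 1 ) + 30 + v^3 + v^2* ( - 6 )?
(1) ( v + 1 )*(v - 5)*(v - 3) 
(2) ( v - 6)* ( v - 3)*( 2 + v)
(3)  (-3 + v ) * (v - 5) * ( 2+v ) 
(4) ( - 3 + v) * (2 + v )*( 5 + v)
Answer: 3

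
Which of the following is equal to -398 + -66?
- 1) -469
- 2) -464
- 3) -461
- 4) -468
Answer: 2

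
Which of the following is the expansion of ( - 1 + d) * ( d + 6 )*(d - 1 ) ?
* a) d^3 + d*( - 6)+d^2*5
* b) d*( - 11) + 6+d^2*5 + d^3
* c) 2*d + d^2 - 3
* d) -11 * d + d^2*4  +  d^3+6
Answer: d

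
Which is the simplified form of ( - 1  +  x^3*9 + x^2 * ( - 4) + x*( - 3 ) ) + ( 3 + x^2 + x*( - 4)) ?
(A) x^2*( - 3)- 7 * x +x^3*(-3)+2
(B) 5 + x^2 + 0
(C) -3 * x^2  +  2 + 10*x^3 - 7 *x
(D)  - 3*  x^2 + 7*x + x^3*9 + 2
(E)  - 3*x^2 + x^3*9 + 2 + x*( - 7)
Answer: E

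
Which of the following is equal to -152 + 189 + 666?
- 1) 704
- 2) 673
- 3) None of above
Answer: 3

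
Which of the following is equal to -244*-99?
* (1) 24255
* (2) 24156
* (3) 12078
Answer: 2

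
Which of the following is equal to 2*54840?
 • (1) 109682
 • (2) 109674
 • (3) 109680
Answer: 3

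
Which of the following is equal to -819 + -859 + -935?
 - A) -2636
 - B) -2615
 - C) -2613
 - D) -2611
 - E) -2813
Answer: C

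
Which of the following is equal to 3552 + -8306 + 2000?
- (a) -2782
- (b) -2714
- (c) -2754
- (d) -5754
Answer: c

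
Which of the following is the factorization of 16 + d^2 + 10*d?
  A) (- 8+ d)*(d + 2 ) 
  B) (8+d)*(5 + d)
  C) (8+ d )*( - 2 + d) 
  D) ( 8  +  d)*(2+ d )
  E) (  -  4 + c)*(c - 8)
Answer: D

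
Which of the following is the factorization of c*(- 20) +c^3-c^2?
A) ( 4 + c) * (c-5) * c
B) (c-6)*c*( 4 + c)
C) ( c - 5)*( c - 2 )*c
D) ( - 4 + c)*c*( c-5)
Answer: A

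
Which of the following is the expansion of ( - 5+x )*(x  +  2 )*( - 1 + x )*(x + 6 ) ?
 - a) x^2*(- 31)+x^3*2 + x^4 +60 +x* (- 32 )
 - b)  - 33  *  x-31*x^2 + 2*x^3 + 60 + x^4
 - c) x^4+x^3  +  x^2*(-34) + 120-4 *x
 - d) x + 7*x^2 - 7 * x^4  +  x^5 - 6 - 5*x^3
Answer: a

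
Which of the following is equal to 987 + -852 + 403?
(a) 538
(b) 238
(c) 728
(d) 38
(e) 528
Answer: a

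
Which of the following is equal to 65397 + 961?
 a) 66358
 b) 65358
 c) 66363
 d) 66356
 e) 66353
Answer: a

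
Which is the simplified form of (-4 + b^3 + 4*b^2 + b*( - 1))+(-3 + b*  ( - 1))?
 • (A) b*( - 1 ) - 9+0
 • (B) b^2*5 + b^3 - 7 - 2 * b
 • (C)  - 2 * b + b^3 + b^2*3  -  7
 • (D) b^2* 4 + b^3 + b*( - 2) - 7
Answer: D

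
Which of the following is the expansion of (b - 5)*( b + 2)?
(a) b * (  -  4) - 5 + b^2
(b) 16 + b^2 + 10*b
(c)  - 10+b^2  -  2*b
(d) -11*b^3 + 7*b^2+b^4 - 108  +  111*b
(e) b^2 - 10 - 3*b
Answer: e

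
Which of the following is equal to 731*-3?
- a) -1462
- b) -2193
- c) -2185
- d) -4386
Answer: b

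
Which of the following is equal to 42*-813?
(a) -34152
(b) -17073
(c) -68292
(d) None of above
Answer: d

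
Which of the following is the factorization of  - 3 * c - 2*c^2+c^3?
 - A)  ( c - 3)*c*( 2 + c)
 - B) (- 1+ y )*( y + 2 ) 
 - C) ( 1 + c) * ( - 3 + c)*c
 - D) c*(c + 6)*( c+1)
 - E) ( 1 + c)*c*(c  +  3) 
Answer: C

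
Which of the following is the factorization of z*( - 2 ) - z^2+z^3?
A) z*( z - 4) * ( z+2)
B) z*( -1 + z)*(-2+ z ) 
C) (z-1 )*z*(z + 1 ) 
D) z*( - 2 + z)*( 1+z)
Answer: D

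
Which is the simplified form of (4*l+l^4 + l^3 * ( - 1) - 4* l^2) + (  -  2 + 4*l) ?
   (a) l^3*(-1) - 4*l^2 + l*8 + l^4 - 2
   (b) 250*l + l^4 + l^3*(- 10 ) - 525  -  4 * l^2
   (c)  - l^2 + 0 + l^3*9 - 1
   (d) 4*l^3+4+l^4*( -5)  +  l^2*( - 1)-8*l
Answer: a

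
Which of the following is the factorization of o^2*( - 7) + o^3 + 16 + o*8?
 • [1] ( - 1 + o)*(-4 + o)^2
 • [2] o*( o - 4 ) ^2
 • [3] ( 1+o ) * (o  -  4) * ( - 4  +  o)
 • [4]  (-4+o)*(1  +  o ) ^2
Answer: 3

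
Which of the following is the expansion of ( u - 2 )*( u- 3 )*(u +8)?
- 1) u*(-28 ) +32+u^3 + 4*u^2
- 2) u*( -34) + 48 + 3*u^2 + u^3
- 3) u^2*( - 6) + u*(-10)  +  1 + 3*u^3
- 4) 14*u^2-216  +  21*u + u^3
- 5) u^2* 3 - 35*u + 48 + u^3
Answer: 2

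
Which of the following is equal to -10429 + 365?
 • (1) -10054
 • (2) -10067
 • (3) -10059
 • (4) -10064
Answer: 4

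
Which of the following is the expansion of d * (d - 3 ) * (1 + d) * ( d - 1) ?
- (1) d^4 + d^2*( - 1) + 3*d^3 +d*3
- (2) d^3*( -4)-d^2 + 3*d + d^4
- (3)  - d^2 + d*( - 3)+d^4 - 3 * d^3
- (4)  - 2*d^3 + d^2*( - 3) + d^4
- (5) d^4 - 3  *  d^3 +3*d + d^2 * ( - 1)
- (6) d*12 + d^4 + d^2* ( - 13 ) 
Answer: 5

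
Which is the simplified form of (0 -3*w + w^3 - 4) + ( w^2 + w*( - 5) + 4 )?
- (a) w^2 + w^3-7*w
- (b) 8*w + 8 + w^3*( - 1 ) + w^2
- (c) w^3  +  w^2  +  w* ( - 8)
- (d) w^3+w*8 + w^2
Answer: c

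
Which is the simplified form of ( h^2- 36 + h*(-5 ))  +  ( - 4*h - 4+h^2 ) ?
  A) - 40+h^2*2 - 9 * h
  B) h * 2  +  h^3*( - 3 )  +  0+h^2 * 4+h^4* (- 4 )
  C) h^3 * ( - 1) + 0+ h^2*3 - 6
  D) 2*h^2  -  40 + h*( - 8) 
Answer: A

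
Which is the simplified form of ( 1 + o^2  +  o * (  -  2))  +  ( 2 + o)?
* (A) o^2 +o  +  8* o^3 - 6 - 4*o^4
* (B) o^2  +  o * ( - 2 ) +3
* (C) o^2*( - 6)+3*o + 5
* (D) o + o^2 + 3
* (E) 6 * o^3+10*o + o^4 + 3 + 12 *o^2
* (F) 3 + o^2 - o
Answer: F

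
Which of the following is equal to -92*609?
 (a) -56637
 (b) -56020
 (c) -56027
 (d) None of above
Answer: d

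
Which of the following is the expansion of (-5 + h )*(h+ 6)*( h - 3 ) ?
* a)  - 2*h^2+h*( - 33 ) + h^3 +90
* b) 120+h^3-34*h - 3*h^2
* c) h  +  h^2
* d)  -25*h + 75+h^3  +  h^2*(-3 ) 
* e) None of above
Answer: a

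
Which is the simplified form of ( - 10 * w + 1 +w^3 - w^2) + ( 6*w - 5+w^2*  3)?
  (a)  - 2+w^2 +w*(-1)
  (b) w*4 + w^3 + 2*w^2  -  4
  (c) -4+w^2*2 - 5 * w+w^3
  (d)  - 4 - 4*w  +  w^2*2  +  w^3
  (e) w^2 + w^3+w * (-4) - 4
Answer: d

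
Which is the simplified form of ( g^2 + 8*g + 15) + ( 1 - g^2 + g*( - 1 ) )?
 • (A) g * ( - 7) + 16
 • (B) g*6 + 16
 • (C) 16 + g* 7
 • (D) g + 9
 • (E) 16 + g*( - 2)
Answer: C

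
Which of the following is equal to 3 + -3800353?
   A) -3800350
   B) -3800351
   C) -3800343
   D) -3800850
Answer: A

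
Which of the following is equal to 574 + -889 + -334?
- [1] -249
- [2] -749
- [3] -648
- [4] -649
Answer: 4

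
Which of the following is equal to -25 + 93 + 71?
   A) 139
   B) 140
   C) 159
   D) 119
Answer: A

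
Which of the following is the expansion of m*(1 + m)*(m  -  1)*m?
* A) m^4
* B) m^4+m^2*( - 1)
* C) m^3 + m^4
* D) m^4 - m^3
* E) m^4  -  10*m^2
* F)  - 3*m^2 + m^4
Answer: B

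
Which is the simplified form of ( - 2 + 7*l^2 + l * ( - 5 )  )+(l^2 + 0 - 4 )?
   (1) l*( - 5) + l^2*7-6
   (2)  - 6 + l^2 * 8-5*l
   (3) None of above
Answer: 2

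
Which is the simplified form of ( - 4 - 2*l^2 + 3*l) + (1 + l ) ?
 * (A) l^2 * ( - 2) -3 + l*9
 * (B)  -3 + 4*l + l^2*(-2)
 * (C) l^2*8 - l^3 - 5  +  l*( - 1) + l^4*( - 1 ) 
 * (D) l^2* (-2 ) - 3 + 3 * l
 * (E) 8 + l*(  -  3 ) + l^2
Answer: B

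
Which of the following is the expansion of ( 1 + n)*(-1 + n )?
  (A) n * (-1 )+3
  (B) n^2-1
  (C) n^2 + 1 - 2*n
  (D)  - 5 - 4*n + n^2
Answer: B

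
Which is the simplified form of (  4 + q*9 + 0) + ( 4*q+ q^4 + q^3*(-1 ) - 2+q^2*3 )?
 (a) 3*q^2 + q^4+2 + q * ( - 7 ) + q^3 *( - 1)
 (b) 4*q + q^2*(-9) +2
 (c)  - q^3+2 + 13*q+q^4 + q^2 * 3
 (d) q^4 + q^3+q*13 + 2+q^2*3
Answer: c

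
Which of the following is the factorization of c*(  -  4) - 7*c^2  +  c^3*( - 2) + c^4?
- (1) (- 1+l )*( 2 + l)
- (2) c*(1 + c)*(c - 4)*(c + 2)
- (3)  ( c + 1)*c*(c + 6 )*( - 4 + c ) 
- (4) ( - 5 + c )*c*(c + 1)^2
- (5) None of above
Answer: 5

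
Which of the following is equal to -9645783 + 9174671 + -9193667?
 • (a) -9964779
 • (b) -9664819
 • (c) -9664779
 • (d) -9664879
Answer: c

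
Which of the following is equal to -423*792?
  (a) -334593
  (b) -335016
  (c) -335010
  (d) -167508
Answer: b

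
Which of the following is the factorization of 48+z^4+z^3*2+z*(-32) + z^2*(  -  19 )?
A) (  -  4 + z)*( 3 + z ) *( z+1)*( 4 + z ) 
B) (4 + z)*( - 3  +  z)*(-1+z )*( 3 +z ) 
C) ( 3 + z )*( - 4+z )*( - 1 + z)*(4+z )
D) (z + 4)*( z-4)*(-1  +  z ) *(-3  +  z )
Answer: C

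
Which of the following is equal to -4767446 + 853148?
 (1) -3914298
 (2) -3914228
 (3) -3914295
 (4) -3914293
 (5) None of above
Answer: 1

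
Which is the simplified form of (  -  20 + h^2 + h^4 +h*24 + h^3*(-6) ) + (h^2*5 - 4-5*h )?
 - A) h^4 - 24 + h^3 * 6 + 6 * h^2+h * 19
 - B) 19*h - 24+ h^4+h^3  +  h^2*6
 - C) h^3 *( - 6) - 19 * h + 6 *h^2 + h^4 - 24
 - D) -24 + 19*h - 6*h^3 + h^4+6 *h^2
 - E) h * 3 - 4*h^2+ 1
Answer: D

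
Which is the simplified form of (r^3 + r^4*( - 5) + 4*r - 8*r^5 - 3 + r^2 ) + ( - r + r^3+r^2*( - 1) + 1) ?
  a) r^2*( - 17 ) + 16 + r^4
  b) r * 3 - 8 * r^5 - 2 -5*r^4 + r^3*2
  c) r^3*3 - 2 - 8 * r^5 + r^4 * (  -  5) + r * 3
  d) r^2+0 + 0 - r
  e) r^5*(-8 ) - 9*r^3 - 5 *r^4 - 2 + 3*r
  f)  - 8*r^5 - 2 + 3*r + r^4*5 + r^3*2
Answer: b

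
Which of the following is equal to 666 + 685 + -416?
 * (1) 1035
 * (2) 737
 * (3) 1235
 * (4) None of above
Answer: 4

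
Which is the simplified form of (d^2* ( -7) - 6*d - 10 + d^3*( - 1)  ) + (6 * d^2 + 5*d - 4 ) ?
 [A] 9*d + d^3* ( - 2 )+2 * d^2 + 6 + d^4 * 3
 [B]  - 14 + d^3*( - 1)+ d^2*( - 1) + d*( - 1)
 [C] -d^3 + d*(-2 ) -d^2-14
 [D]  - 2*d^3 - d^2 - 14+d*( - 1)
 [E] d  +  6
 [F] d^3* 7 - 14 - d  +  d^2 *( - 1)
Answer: B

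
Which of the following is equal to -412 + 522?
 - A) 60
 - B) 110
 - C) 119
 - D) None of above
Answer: B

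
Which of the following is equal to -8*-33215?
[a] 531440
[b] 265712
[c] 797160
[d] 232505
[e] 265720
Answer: e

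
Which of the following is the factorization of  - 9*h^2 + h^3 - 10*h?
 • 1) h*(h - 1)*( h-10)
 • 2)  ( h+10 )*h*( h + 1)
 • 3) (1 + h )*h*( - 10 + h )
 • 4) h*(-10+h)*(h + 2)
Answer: 3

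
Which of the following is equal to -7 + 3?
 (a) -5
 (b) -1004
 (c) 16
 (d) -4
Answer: d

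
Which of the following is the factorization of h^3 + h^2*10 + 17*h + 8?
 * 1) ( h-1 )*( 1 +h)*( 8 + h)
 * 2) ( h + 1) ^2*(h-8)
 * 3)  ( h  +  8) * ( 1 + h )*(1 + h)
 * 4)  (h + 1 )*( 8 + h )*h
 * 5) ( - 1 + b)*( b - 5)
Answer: 3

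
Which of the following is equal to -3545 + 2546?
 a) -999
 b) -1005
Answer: a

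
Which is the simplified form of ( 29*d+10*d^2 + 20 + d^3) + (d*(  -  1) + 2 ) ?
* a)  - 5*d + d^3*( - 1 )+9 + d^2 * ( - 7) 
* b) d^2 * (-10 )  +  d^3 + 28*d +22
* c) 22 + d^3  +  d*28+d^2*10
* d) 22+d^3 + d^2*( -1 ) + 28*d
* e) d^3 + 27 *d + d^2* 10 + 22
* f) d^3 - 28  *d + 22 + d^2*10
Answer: c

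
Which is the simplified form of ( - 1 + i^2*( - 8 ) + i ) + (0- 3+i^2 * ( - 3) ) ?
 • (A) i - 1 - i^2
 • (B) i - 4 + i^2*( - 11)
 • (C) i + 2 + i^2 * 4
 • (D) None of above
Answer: B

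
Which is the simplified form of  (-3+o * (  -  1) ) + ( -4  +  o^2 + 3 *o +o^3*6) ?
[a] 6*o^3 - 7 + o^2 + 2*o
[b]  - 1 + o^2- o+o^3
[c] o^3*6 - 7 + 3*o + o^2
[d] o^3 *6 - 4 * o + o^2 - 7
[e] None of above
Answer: a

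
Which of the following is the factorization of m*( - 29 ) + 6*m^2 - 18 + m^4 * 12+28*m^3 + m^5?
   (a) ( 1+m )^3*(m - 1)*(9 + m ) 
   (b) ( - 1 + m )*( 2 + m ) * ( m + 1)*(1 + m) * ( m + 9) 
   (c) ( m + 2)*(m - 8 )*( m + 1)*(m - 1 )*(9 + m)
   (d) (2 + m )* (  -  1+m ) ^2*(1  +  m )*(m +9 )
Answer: b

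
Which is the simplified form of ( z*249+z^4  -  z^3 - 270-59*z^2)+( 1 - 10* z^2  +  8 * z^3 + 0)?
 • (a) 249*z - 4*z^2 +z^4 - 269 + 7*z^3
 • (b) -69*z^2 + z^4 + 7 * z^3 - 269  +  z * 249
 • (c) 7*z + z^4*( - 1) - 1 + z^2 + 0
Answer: b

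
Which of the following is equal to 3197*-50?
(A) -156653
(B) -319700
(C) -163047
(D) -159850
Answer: D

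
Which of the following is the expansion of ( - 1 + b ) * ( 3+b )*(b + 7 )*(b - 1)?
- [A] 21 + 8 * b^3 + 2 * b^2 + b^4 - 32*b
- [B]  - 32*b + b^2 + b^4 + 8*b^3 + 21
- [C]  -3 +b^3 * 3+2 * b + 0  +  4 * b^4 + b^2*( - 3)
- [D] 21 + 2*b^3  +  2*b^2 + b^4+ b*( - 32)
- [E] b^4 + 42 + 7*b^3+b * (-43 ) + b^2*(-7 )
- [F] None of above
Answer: A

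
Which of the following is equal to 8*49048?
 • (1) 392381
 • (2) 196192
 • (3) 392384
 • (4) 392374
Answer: 3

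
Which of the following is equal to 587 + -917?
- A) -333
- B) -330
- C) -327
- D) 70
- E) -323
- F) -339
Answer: B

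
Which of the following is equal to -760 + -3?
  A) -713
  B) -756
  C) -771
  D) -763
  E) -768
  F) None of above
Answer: D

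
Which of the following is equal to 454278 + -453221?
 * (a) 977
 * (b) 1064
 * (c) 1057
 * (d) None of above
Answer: c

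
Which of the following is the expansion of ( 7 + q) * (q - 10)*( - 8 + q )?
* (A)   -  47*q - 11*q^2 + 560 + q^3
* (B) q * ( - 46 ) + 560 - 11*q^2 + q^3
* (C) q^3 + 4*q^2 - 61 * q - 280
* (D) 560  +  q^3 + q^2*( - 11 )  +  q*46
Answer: B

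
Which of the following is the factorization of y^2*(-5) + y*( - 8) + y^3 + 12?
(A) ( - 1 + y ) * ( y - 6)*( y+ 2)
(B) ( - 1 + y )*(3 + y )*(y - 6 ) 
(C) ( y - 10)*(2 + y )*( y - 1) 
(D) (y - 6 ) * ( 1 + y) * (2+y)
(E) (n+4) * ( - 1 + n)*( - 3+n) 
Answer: A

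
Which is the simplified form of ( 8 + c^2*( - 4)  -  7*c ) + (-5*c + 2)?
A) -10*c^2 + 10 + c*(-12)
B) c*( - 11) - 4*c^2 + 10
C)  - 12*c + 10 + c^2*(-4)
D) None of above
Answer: C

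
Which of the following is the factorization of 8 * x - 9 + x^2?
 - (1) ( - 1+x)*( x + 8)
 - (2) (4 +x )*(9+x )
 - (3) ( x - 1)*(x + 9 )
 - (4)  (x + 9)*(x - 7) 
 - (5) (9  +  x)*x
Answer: 3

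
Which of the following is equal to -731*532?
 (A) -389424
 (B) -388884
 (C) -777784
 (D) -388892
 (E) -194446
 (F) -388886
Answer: D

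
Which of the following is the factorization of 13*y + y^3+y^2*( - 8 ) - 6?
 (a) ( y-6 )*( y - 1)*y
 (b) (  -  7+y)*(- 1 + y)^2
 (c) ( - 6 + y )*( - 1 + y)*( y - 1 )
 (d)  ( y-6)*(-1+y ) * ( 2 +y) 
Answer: c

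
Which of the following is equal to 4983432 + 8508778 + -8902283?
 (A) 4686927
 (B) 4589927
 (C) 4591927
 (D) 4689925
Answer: B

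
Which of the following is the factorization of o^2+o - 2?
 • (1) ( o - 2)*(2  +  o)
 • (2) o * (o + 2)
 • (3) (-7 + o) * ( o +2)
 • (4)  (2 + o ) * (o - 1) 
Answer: 4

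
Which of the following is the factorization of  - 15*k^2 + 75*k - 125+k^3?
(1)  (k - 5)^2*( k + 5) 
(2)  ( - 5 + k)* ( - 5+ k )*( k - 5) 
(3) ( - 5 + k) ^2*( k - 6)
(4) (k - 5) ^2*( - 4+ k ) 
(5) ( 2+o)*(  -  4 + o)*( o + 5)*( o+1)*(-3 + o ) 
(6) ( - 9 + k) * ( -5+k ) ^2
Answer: 2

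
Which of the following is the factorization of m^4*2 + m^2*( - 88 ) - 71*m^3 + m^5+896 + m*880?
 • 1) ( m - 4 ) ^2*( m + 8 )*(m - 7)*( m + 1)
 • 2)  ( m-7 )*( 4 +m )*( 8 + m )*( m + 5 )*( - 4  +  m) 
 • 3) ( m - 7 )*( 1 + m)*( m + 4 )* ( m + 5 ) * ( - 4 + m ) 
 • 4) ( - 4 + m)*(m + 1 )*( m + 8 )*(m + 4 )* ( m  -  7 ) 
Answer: 4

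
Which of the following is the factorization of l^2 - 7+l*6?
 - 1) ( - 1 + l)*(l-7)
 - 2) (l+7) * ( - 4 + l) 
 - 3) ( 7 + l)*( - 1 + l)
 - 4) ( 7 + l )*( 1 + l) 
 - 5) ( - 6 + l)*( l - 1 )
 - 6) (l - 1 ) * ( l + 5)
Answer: 3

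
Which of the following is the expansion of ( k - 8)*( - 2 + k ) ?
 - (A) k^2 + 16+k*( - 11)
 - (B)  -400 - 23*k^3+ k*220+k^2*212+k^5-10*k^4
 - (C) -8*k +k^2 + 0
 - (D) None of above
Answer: D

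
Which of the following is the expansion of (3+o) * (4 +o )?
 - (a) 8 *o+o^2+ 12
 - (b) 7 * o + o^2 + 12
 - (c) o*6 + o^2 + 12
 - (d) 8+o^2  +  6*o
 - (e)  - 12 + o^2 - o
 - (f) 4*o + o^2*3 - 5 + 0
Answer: b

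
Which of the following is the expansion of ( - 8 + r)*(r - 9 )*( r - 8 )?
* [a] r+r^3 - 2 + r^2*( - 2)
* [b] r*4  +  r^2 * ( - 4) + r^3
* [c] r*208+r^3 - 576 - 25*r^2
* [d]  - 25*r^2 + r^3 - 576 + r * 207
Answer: c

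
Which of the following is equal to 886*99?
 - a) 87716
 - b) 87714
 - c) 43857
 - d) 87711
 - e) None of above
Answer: b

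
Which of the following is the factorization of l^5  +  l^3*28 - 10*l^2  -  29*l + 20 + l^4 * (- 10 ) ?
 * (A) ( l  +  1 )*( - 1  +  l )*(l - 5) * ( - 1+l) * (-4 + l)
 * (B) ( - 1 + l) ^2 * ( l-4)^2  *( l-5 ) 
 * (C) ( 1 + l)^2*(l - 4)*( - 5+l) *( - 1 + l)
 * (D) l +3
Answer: A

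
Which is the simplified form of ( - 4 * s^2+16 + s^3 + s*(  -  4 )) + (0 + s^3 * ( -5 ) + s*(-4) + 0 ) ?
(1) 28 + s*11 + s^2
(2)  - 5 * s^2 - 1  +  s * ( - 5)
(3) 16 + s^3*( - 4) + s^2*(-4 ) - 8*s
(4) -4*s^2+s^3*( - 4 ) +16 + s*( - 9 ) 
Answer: 3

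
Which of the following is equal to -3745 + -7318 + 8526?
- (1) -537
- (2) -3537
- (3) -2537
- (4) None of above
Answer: 3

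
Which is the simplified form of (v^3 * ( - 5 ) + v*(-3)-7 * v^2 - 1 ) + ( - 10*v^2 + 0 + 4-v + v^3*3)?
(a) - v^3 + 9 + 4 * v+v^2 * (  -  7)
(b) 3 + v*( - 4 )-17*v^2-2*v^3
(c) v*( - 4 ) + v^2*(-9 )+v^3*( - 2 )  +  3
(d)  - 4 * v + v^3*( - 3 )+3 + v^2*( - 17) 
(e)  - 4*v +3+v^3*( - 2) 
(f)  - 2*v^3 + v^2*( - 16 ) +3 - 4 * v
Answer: b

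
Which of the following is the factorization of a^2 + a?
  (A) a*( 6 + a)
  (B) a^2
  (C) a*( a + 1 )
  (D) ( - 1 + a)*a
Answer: C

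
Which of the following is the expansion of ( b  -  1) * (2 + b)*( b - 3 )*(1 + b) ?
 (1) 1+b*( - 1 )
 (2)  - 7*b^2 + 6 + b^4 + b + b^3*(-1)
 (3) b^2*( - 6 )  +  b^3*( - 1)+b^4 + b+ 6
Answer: 2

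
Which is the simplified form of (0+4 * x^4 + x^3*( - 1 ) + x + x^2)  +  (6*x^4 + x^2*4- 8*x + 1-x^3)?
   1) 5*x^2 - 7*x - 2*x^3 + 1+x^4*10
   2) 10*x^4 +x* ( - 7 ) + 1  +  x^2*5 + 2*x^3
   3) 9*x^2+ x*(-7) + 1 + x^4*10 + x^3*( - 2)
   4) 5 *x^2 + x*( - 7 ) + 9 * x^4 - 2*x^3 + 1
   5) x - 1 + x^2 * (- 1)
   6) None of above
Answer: 1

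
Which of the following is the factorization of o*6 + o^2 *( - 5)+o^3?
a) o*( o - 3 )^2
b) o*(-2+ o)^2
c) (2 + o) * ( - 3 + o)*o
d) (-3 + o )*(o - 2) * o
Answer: d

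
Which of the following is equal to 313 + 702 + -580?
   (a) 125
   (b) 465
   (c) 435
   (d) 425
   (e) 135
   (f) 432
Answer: c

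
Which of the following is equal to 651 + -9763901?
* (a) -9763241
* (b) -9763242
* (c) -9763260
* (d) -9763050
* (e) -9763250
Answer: e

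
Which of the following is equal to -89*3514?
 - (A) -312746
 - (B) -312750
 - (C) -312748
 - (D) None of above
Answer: A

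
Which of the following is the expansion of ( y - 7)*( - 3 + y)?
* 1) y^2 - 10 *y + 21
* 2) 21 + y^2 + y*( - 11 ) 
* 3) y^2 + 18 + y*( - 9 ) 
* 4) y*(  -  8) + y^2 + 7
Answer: 1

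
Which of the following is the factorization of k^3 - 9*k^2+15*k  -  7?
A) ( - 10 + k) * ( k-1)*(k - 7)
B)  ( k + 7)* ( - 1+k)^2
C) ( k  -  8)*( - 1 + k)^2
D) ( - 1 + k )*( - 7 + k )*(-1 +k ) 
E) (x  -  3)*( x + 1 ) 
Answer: D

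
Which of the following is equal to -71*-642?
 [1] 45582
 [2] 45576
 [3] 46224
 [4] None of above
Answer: 1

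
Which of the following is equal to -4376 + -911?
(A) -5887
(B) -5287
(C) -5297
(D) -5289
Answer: B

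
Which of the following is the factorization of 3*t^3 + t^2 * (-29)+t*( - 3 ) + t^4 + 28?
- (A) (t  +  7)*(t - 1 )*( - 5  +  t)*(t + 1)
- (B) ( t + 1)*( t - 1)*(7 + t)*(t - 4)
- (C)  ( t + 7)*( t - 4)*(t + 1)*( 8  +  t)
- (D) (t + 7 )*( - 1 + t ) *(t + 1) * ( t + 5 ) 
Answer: B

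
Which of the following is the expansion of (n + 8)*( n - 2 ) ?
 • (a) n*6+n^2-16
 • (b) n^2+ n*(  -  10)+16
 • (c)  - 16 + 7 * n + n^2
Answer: a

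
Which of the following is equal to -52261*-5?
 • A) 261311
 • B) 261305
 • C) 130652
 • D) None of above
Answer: B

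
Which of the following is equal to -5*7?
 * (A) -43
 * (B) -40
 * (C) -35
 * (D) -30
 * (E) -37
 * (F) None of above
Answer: C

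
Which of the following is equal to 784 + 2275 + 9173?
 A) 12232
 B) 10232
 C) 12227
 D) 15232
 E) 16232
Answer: A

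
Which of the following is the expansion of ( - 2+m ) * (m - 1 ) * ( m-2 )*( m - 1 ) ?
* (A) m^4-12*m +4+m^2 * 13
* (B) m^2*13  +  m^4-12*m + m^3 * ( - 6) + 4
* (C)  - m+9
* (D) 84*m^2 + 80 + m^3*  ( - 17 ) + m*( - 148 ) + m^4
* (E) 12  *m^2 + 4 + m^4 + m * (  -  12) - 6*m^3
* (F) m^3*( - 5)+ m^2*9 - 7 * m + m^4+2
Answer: B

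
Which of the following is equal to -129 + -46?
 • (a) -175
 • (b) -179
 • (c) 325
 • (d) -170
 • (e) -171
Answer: a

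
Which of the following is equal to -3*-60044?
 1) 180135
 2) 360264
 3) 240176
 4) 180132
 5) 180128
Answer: 4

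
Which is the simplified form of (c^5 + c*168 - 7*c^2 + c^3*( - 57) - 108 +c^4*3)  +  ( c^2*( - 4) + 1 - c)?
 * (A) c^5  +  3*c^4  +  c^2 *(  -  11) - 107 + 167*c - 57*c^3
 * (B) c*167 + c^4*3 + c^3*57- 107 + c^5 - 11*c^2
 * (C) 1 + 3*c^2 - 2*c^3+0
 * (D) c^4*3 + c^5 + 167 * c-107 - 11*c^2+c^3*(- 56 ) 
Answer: A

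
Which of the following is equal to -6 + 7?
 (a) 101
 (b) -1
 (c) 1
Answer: c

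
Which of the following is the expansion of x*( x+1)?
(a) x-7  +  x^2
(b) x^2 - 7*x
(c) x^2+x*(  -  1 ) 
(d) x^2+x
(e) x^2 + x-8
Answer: d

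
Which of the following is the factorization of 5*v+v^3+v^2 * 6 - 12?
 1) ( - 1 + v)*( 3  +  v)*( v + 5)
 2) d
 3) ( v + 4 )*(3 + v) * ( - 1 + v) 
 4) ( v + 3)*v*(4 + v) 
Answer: 3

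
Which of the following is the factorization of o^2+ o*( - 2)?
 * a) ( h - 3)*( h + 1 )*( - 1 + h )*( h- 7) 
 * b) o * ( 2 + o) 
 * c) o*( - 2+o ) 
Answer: c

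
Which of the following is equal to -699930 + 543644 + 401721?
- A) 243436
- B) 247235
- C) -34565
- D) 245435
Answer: D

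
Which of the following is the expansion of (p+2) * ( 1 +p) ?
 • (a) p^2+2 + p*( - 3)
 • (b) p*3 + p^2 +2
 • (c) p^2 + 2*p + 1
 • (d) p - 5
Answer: b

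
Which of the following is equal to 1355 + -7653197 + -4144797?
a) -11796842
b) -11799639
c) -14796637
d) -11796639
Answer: d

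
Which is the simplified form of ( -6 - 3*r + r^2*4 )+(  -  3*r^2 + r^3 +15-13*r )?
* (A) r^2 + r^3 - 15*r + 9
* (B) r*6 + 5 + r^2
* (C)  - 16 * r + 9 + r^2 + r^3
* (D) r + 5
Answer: C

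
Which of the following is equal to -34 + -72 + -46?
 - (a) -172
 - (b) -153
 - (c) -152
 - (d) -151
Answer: c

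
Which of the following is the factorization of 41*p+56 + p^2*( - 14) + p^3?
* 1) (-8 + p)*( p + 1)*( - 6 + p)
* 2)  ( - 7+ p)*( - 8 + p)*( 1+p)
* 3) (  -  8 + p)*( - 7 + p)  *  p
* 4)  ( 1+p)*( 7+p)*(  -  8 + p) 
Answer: 2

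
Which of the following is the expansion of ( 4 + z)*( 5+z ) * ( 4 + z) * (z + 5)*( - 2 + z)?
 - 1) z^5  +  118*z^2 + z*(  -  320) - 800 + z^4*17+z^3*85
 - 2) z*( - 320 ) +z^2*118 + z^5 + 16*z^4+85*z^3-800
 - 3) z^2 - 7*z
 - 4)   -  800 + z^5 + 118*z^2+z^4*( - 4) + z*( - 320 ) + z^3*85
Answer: 2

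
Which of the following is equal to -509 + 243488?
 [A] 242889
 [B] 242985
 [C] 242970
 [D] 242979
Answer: D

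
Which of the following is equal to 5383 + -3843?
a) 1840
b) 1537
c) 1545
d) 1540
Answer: d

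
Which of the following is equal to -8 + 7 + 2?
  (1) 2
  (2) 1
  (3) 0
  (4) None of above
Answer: 2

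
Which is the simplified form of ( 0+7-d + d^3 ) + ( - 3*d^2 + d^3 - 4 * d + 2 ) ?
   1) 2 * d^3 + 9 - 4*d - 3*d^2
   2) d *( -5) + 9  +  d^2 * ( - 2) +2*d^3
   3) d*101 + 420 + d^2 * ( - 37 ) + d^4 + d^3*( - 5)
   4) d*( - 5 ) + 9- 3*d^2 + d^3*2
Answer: 4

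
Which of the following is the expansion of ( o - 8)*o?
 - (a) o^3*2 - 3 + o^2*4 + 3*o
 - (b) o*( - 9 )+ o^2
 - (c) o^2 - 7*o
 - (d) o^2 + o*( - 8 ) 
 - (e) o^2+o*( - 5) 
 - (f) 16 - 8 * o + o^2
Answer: d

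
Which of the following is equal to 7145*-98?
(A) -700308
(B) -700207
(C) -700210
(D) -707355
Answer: C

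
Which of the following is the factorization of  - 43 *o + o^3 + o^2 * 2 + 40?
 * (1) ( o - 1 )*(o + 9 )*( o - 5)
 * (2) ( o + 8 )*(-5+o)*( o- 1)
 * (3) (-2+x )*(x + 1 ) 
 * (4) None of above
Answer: 2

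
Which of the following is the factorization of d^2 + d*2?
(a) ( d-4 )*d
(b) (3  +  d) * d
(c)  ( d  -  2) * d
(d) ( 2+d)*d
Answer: d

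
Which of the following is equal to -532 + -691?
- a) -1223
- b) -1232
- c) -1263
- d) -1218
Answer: a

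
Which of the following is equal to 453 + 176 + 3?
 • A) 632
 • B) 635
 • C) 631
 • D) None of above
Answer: A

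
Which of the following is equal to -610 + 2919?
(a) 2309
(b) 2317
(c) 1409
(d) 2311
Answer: a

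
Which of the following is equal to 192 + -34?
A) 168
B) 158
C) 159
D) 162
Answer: B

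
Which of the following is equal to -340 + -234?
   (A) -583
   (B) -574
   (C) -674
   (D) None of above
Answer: B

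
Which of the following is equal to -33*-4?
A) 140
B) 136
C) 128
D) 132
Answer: D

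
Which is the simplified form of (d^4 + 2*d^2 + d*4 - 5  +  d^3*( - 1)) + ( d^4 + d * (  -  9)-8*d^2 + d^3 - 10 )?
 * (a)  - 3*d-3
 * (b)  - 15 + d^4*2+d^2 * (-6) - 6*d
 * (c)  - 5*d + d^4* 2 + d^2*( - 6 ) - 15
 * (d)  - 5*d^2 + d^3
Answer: c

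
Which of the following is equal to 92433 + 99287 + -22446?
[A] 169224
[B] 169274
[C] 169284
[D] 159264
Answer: B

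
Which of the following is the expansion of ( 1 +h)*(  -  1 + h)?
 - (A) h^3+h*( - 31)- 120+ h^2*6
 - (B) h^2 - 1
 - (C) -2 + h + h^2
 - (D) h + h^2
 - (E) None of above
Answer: B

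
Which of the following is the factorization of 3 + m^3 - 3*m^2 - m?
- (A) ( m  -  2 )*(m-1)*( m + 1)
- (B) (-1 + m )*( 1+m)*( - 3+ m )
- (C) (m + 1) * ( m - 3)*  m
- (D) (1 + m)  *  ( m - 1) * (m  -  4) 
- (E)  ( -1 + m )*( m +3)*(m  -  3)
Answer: B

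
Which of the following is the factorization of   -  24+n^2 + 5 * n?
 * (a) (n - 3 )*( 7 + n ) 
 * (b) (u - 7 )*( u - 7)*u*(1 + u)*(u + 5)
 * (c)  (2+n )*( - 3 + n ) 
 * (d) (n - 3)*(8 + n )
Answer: d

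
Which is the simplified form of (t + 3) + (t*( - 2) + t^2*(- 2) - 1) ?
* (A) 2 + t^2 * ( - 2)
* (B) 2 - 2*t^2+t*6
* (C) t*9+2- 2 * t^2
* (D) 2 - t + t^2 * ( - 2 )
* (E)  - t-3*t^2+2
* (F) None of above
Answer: D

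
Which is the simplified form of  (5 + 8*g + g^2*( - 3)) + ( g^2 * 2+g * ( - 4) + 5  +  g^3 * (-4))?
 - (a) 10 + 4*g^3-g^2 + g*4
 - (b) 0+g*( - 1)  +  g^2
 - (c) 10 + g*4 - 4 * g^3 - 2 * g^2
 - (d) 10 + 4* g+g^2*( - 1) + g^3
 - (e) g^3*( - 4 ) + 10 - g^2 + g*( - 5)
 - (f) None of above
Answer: f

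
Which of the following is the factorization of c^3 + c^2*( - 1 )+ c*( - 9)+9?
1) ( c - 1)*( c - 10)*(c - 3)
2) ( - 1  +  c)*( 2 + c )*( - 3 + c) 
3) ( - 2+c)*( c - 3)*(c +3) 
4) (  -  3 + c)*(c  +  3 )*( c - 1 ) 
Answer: 4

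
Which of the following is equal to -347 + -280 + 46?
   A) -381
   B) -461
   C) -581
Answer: C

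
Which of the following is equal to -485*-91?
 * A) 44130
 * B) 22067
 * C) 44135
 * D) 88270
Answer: C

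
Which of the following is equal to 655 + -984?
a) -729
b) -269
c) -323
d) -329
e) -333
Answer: d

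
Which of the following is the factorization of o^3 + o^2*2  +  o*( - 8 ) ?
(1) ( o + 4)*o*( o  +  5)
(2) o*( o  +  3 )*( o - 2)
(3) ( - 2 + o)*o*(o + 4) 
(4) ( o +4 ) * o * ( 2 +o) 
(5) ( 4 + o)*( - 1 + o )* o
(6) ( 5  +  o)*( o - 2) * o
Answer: 3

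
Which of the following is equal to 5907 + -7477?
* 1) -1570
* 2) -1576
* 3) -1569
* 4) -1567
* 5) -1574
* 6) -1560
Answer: 1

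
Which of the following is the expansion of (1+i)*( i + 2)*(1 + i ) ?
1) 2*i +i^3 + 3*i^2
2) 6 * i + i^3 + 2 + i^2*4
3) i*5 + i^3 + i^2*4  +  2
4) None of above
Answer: 3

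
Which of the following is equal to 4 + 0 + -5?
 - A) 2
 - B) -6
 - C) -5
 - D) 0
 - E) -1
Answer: E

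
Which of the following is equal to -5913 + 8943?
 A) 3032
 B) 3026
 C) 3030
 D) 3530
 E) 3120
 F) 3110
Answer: C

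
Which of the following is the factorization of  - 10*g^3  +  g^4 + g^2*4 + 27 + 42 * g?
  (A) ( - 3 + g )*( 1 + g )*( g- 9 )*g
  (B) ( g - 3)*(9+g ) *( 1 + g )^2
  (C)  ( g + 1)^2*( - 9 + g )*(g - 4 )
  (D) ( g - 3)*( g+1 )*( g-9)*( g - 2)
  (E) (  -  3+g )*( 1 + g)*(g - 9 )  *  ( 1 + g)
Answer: E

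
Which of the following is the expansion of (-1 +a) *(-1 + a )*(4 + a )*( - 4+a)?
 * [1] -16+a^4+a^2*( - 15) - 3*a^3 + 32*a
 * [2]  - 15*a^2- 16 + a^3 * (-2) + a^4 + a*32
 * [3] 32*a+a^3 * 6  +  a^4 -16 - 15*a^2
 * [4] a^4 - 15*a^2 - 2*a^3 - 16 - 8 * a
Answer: 2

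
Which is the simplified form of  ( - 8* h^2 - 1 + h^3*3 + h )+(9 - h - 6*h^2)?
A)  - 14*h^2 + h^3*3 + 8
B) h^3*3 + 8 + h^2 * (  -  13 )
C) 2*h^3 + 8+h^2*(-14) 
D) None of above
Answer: A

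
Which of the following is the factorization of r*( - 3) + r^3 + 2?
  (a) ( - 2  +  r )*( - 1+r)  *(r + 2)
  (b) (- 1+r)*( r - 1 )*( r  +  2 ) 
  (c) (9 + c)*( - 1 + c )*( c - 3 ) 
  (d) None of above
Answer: b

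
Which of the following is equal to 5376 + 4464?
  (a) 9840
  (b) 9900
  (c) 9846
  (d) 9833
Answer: a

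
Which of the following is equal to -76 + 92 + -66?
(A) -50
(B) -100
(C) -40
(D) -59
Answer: A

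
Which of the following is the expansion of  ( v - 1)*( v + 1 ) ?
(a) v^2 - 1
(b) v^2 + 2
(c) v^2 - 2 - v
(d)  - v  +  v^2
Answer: a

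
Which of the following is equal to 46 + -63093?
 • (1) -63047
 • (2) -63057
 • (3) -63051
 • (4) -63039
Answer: 1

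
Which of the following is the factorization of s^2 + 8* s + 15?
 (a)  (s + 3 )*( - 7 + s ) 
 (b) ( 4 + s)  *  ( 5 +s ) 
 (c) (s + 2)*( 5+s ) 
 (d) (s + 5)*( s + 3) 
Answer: d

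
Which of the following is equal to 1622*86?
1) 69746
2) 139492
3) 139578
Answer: 2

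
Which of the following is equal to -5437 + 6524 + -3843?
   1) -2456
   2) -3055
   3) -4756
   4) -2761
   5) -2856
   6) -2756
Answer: 6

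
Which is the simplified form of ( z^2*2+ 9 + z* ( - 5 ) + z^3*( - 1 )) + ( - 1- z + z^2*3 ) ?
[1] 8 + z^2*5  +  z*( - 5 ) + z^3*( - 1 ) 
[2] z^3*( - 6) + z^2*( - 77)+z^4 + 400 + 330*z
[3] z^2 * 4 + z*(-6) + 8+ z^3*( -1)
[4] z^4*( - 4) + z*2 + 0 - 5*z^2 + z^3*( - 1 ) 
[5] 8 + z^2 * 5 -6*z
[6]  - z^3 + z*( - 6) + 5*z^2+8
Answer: 6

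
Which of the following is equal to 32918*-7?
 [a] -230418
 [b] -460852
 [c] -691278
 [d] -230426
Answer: d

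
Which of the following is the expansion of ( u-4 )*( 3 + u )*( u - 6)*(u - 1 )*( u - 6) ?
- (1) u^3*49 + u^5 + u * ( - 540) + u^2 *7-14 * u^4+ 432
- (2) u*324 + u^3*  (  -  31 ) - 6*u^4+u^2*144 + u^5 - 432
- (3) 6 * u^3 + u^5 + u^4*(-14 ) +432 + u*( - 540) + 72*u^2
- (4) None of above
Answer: 4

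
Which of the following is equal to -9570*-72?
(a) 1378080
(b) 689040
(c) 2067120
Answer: b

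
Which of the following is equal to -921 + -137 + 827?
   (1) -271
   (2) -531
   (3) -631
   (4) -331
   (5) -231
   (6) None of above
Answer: 5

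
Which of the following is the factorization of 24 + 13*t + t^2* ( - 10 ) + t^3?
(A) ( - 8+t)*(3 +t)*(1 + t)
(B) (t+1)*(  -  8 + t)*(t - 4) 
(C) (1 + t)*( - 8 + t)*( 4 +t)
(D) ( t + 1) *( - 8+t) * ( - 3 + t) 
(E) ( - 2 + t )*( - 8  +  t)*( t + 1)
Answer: D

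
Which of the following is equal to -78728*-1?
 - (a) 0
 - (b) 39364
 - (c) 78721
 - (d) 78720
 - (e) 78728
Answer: e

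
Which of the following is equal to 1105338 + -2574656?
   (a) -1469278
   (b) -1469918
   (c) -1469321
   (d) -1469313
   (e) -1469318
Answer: e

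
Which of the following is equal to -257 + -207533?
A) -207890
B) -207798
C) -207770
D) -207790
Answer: D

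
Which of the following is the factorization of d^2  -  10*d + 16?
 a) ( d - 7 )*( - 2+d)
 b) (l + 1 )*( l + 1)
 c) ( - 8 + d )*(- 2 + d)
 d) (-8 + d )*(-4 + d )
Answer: c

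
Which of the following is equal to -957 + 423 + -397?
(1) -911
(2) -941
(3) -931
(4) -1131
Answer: 3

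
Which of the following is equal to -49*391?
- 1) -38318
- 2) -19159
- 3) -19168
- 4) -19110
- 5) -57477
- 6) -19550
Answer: 2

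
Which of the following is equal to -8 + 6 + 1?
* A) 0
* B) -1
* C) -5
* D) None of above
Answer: B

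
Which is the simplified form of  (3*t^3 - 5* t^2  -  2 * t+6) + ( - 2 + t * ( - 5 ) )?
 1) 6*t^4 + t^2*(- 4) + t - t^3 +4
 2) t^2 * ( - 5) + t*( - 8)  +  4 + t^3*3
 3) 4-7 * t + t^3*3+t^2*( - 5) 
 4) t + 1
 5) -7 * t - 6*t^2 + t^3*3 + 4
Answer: 3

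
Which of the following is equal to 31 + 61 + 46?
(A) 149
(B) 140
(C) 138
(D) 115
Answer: C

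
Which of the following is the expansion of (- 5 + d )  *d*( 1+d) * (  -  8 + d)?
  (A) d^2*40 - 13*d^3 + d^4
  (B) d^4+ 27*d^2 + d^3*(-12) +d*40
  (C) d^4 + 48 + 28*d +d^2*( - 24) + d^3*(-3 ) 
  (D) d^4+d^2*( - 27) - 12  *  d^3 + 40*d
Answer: B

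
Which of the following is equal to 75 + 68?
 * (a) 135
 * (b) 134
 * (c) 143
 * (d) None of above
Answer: c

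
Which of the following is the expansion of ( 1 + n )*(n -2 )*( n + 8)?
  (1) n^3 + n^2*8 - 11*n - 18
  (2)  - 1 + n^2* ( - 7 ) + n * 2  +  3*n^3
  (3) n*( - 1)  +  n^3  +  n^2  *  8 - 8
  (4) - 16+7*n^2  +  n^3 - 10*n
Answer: 4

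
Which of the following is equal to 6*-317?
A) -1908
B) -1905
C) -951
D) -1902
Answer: D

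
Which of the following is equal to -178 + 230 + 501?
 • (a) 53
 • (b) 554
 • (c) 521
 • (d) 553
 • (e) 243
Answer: d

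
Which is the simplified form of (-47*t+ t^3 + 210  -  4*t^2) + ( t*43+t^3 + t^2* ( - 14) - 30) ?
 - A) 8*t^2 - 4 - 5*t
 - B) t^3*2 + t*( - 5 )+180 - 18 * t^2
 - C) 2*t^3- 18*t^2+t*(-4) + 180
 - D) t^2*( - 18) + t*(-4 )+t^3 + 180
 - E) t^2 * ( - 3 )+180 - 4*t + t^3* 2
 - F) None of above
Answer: C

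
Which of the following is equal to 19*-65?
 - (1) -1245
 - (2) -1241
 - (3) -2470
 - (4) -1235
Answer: 4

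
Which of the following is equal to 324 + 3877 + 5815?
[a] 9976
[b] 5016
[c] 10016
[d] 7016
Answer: c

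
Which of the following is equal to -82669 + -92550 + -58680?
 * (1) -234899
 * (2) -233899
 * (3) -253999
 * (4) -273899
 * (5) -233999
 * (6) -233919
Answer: 2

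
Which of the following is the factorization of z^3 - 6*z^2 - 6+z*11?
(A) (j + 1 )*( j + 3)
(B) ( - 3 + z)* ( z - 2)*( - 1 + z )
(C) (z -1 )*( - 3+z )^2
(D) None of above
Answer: B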